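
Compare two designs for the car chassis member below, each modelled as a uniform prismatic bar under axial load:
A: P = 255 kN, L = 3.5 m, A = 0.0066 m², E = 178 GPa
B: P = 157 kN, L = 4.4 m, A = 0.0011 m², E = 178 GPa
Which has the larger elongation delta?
Model: a uniform prismatic bar under axial load, so delta = (P·L) / (A·E) (SI units).
  A: delta = (255000 × 3.5) / (0.0066 × (1.78 × 10¹¹)) = 0.0007597 m = 0.7597 mm
  B: delta = (157000 × 4.4) / (0.0011 × (1.78 × 10¹¹)) = 0.003528 m = 3.528 mm
3.528 mm > 0.7597 mm, so B is larger.
Final answer: B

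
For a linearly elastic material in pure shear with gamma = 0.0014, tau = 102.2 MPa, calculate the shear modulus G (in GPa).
Model: a linearly elastic material in pure shear, so tau = G·gamma.
Solve for G: G = tau / gamma.
Convert to SI units:
  tau = 102.2 MPa = 1.022 × 10⁸ Pa
Substitute:
  G = (1.022 × 10⁸) / 0.0014
  G = 7.3 × 10¹⁰ Pa
Convert: G = 7.3 × 10¹⁰ Pa = 73 GPa
Final answer: G = 73 GPa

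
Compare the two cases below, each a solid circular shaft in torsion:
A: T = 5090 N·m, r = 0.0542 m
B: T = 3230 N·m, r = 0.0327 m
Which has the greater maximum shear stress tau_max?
Model: a solid circular shaft in torsion, so tau_max = (2·T) / (π·r^3) (SI units).
  A: tau_max = (2 × 5090) / (π × 0.0542^3) = 2.035 × 10⁷ Pa = 20.35 MPa
  B: tau_max = (2 × 3230) / (π × 0.0327^3) = 5.881 × 10⁷ Pa = 58.81 MPa
58.81 MPa > 20.35 MPa, so B is larger.
Final answer: B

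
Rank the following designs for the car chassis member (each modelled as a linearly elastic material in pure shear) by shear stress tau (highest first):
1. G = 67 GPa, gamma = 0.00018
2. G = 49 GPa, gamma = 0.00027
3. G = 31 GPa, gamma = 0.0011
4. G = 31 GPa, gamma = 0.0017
Model: a linearly elastic material in pure shear, so tau = G·gamma (SI units).
  Case 1: tau = (6.7 × 10¹⁰) × 0.00018 = 1.206 × 10⁷ Pa = 12.06 MPa
  Case 2: tau = (4.9 × 10¹⁰) × 0.00027 = 1.323 × 10⁷ Pa = 13.23 MPa
  Case 3: tau = (3.1 × 10¹⁰) × 0.0011 = 3.41 × 10⁷ Pa = 34.1 MPa
  Case 4: tau = (3.1 × 10¹⁰) × 0.0017 = 5.27 × 10⁷ Pa = 52.7 MPa
Ordering: 52.7 MPa (case 4) > 34.1 MPa (case 3) > 13.23 MPa (case 2) > 12.06 MPa (case 1)
Final answer: 4, 3, 2, 1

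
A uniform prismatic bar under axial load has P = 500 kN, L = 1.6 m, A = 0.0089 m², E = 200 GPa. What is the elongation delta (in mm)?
Model: a uniform prismatic bar under axial load, so delta = (P·L) / (A·E).
Convert to SI units:
  P = 500 kN = 500000 N
  E = 200 GPa = 2 × 10¹¹ Pa
Substitute:
  delta = (500000 × 1.6) / (0.0089 × (2 × 10¹¹))
  delta = 0.0004494 m
Convert: delta = 0.0004494 m = 0.4494 mm
Final answer: delta = 0.4494 mm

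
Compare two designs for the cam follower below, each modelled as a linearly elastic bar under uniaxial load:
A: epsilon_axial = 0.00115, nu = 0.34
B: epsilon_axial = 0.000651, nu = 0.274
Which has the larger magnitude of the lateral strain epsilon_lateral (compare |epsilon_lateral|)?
Model: a linearly elastic bar under uniaxial load, so epsilon_lateral = -nu·epsilon_axial (SI units).
  A: epsilon_lateral = -(0.34 × 0.00115) = -0.000391
  B: epsilon_lateral = -(0.274 × 0.000651) = -0.0001784
|epsilon_lateral|: A = 0.000391, B = 0.0001784, so A is larger in magnitude.
Final answer: A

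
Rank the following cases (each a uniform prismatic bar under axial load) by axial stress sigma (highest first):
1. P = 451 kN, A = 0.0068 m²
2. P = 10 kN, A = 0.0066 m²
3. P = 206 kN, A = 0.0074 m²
Model: a uniform prismatic bar under axial load, so sigma = P / A (SI units).
  Case 1: sigma = 451000 / 0.0068 = 6.632 × 10⁷ Pa = 66.32 MPa
  Case 2: sigma = 10000 / 0.0066 = 1.515 × 10⁶ Pa = 1.515 MPa
  Case 3: sigma = 206000 / 0.0074 = 2.784 × 10⁷ Pa = 27.84 MPa
Ordering: 66.32 MPa (case 1) > 27.84 MPa (case 3) > 1.515 MPa (case 2)
Final answer: 1, 3, 2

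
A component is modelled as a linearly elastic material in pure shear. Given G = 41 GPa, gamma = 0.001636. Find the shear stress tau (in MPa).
Model: a linearly elastic material in pure shear, so tau = G·gamma.
Convert to SI units:
  G = 41 GPa = 4.1 × 10¹⁰ Pa
Substitute:
  tau = (4.1 × 10¹⁰) × 0.001636
  tau = 6.708 × 10⁷ Pa
Convert: tau = 6.708 × 10⁷ Pa = 67.08 MPa
Final answer: tau = 67.08 MPa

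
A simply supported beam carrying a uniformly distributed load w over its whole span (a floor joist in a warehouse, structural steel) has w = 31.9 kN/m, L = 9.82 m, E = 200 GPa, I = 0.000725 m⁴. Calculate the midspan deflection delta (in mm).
Model: a simply supported beam carrying a uniformly distributed load w over its whole span, so delta = (5·w·L^4) / (384·E·I).
Convert to SI units:
  w = 31.9 kN/m = 31900 N/m
  E = 200 GPa = 2 × 10¹¹ Pa
Substitute:
  delta = (5 × 31900 × 9.82^4) / (384 × (2 × 10¹¹) × 0.000725)
  delta = 0.02664 m
Convert: delta = 0.02664 m = 26.64 mm
Final answer: delta = 26.64 mm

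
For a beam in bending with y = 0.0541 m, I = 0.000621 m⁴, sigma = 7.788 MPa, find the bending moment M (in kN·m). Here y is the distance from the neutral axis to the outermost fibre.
Model: a beam in bending, so sigma = (M·y) / I.
Solve for M: M = (sigma·I) / y.
Convert to SI units:
  sigma = 7.788 MPa = 7.788 × 10⁶ Pa
Substitute:
  M = ((7.788 × 10⁶) × 0.000621) / 0.0541
  M = 89400 N·m
Convert: M = 89400 N·m = 89.4 kN·m
Final answer: M = 89.4 kN·m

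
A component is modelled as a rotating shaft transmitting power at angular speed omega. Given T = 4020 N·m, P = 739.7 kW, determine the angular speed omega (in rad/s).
Model: a rotating shaft transmitting power at angular speed omega, so P = T·omega.
Solve for omega: omega = P / T.
Convert to SI units:
  P = 739.7 kW = 739700 W
Substitute:
  omega = 739700 / 4020
  omega = 184 rad/s
Final answer: omega = 184 rad/s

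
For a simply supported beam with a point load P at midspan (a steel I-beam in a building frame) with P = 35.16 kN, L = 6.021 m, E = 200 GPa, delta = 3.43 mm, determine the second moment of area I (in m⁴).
Model: a simply supported beam with a point load P at midspan, so delta = (P·L^3) / (48·E·I).
Solve for I: I = (P·L^3) / (48·delta·E).
Convert to SI units:
  P = 35.16 kN = 35160 N
  E = 200 GPa = 2 × 10¹¹ Pa
  delta = 3.43 mm = 0.00343 m
Substitute:
  I = (35160 × 6.021^3) / (48 × 0.00343 × (2 × 10¹¹))
  I = 0.0002331 m⁴
Final answer: I = 0.0002331 m⁴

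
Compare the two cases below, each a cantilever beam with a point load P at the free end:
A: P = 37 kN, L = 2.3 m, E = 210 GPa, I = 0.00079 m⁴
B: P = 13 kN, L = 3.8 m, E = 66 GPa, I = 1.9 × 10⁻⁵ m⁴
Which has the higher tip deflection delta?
Model: a cantilever beam with a point load P at the free end, so delta = (P·L^3) / (3·E·I) (SI units).
  A: delta = (37000 × 2.3^3) / (3 × (2.1 × 10¹¹) × 0.00079) = 0.0009045 m = 0.9045 mm
  B: delta = (13000 × 3.8^3) / (3 × (6.6 × 10¹⁰) × (1.9 × 10⁻⁵)) = 0.1896 m = 189.6 mm
189.6 mm > 0.9045 mm, so B is larger.
Final answer: B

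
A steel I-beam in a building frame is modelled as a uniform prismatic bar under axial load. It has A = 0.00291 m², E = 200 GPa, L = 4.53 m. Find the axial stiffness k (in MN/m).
Model: a uniform prismatic bar under axial load, so k = (A·E) / L.
Convert to SI units:
  E = 200 GPa = 2 × 10¹¹ Pa
Substitute:
  k = (0.00291 × (2 × 10¹¹)) / 4.53
  k = 1.285 × 10⁸ N/m
Convert: k = 1.285 × 10⁸ N/m = 128.5 MN/m
Final answer: k = 128.5 MN/m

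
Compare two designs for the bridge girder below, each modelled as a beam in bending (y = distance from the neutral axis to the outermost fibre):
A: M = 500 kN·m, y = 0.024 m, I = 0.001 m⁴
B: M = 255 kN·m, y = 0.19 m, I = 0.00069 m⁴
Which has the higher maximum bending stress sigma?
Model: a beam in bending (y = distance from the neutral axis to the outermost fibre), so sigma = (M·y) / I (SI units).
  A: sigma = (500000 × 0.024) / 0.001 = 1.2 × 10⁷ Pa = 12 MPa
  B: sigma = (255000 × 0.19) / 0.00069 = 7.022 × 10⁷ Pa = 70.22 MPa
70.22 MPa > 12 MPa, so B is larger.
Final answer: B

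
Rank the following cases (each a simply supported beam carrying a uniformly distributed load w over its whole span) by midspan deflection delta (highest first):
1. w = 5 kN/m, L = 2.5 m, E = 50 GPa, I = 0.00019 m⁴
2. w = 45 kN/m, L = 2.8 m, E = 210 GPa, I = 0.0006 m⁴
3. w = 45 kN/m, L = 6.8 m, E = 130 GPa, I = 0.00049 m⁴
Model: a simply supported beam carrying a uniformly distributed load w over its whole span, so delta = (5·w·L^4) / (384·E·I) (SI units).
  Case 1: delta = (5 × 5000 × 2.5^4) / (384 × (5 × 10¹⁰) × 0.00019) = 0.0002677 m = 0.2677 mm
  Case 2: delta = (5 × 45000 × 2.8^4) / (384 × (2.1 × 10¹¹) × 0.0006) = 0.0002858 m = 0.2858 mm
  Case 3: delta = (5 × 45000 × 6.8^4) / (384 × (1.3 × 10¹¹) × 0.00049) = 0.01967 m = 19.67 mm
Ordering: 19.67 mm (case 3) > 0.2858 mm (case 2) > 0.2677 mm (case 1)
Final answer: 3, 2, 1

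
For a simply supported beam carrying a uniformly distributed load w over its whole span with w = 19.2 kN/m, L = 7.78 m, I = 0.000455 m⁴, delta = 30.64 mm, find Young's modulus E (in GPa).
Model: a simply supported beam carrying a uniformly distributed load w over its whole span, so delta = (5·w·L^4) / (384·E·I).
Solve for E: E = (5·w·L^4) / (384·delta·I).
Convert to SI units:
  w = 19.2 kN/m = 19200 N/m
  delta = 30.64 mm = 0.03064 m
Substitute:
  E = (5 × 19200 × 7.78^4) / (384 × 0.03064 × 0.000455)
  E = 6.57 × 10¹⁰ Pa
Convert: E = 6.57 × 10¹⁰ Pa = 65.7 GPa
Final answer: E = 65.7 GPa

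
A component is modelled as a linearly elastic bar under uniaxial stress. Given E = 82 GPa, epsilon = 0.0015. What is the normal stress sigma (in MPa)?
Model: a linearly elastic bar under uniaxial stress, so sigma = E·epsilon.
Convert to SI units:
  E = 82 GPa = 8.2 × 10¹⁰ Pa
Substitute:
  sigma = (8.2 × 10¹⁰) × 0.0015
  sigma = 1.23 × 10⁸ Pa
Convert: sigma = 1.23 × 10⁸ Pa = 123 MPa
Final answer: sigma = 123 MPa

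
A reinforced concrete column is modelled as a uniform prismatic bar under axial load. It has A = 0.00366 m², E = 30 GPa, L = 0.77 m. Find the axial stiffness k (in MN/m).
Model: a uniform prismatic bar under axial load, so k = (A·E) / L.
Convert to SI units:
  E = 30 GPa = 3 × 10¹⁰ Pa
Substitute:
  k = (0.00366 × (3 × 10¹⁰)) / 0.77
  k = 1.426 × 10⁸ N/m
Convert: k = 1.426 × 10⁸ N/m = 142.6 MN/m
Final answer: k = 142.6 MN/m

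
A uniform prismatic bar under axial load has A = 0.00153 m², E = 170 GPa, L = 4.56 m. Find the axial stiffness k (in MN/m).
Model: a uniform prismatic bar under axial load, so k = (A·E) / L.
Convert to SI units:
  E = 170 GPa = 1.7 × 10¹¹ Pa
Substitute:
  k = (0.00153 × (1.7 × 10¹¹)) / 4.56
  k = 5.704 × 10⁷ N/m
Convert: k = 5.704 × 10⁷ N/m = 57.04 MN/m
Final answer: k = 57.04 MN/m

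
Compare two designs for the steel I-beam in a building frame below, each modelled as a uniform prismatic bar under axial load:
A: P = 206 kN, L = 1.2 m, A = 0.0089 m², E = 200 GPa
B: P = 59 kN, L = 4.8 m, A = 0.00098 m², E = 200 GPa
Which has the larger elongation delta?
Model: a uniform prismatic bar under axial load, so delta = (P·L) / (A·E) (SI units).
  A: delta = (206000 × 1.2) / (0.0089 × (2 × 10¹¹)) = 0.0001389 m = 0.1389 mm
  B: delta = (59000 × 4.8) / (0.00098 × (2 × 10¹¹)) = 0.001445 m = 1.445 mm
1.445 mm > 0.1389 mm, so B is larger.
Final answer: B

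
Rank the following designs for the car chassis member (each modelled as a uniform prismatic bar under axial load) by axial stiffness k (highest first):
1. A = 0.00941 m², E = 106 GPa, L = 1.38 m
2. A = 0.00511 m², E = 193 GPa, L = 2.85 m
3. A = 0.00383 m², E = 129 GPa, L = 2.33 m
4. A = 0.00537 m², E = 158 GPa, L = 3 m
Model: a uniform prismatic bar under axial load, so k = (A·E) / L (SI units).
  Case 1: k = (0.00941 × (1.06 × 10¹¹)) / 1.38 = 7.228 × 10⁸ N/m = 722.8 MN/m
  Case 2: k = (0.00511 × (1.93 × 10¹¹)) / 2.85 = 3.46 × 10⁸ N/m = 346 MN/m
  Case 3: k = (0.00383 × (1.29 × 10¹¹)) / 2.33 = 2.12 × 10⁸ N/m = 212 MN/m
  Case 4: k = (0.00537 × (1.58 × 10¹¹)) / 3 = 2.828 × 10⁸ N/m = 282.8 MN/m
Ordering: 722.8 MN/m (case 1) > 346 MN/m (case 2) > 282.8 MN/m (case 4) > 212 MN/m (case 3)
Final answer: 1, 2, 4, 3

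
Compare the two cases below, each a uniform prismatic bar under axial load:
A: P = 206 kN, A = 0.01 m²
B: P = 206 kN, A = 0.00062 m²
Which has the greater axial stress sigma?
Model: a uniform prismatic bar under axial load, so sigma = P / A (SI units).
  A: sigma = 206000 / 0.01 = 2.06 × 10⁷ Pa = 20.6 MPa
  B: sigma = 206000 / 0.00062 = 3.323 × 10⁸ Pa = 332.3 MPa
332.3 MPa > 20.6 MPa, so B is larger.
Final answer: B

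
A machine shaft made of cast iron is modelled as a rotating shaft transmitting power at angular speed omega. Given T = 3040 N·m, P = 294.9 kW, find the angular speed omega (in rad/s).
Model: a rotating shaft transmitting power at angular speed omega, so P = T·omega.
Solve for omega: omega = P / T.
Convert to SI units:
  P = 294.9 kW = 294900 W
Substitute:
  omega = 294900 / 3040
  omega = 97.01 rad/s
Final answer: omega = 97.01 rad/s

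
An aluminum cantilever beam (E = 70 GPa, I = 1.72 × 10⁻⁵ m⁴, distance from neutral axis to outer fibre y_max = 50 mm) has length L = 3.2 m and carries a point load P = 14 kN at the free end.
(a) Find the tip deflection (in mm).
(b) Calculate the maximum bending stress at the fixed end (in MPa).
(a) Tip deflection of a cantilever with an end point load: δ = P·L^3 / (3·E·I). Convert P = 14 kN = 14000 N, E = 70 GPa = 7 × 10¹⁰ Pa.
  δ = (14000 × 3.2^3) / (3 × (7 × 10¹⁰) × (1.72 × 10⁻⁵)) = 0.127 m = 127 mm
(b) Maximum bending moment at the fixed end: M = P·L = 14000 × 3.2 = 44800 N·m. Convert y_max = 50 mm = 0.05 m.
  σ = M·y_max / I = (44800 × 0.05) / (1.72 × 10⁻⁵) = 1.302 × 10⁸ Pa = 130.2 MPa
Final answer: (a) δ = 127 mm, (b) σ = 130.2 MPa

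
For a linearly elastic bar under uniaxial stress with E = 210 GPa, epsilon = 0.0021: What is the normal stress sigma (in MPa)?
Model: a linearly elastic bar under uniaxial stress, so sigma = E·epsilon.
Convert to SI units:
  E = 210 GPa = 2.1 × 10¹¹ Pa
Substitute:
  sigma = (2.1 × 10¹¹) × 0.0021
  sigma = 4.41 × 10⁸ Pa
Convert: sigma = 4.41 × 10⁸ Pa = 441 MPa
Final answer: sigma = 441 MPa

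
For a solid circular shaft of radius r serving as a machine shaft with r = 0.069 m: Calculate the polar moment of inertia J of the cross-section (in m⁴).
Model: a solid circular shaft of radius r, so J = (π·r^4) / 2.
Substitute:
  J = (π × 0.069^4) / 2
  J = 3.561 × 10⁻⁵ m⁴
Final answer: J = 3.561 × 10⁻⁵ m⁴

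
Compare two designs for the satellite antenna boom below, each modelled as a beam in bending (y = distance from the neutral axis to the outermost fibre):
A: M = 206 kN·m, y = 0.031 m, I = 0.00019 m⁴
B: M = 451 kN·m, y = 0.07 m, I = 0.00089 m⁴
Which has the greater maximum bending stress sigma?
Model: a beam in bending (y = distance from the neutral axis to the outermost fibre), so sigma = (M·y) / I (SI units).
  A: sigma = (206000 × 0.031) / 0.00019 = 3.361 × 10⁷ Pa = 33.61 MPa
  B: sigma = (451000 × 0.07) / 0.00089 = 3.547 × 10⁷ Pa = 35.47 MPa
35.47 MPa > 33.61 MPa, so B is larger.
Final answer: B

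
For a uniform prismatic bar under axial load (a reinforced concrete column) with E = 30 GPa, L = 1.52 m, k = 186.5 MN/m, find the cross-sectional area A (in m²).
Model: a uniform prismatic bar under axial load, so k = (A·E) / L.
Solve for A: A = (k·L) / E.
Convert to SI units:
  E = 30 GPa = 3 × 10¹⁰ Pa
  k = 186.5 MN/m = 1.865 × 10⁸ N/m
Substitute:
  A = ((1.865 × 10⁸) × 1.52) / (3 × 10¹⁰)
  A = 0.009449 m²
Final answer: A = 0.009449 m²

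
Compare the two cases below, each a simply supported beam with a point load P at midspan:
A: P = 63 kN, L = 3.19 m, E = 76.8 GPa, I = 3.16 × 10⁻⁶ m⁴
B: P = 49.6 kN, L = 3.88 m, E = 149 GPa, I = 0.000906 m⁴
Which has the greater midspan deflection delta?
Model: a simply supported beam with a point load P at midspan, so delta = (P·L^3) / (48·E·I) (SI units).
  A: delta = (63000 × 3.19^3) / (48 × (7.68 × 10¹⁰) × (3.16 × 10⁻⁶)) = 0.1756 m = 175.6 mm
  B: delta = (49600 × 3.88^3) / (48 × (1.49 × 10¹¹) × 0.000906) = 0.0004471 m = 0.4471 mm
175.6 mm > 0.4471 mm, so A is larger.
Final answer: A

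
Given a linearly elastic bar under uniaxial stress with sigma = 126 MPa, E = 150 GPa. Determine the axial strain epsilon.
Model: a linearly elastic bar under uniaxial stress, so epsilon = sigma / E.
Convert to SI units:
  sigma = 126 MPa = 1.26 × 10⁸ Pa
  E = 150 GPa = 1.5 × 10¹¹ Pa
Substitute:
  epsilon = (1.26 × 10⁸) / (1.5 × 10¹¹)
  epsilon = 0.00084
Final answer: epsilon = 0.00084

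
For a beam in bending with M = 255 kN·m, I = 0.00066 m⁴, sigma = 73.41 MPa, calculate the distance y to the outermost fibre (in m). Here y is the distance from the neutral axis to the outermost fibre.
Model: a beam in bending, so sigma = (M·y) / I.
Solve for y: y = (sigma·I) / M.
Convert to SI units:
  M = 255 kN·m = 255000 N·m
  sigma = 73.41 MPa = 7.341 × 10⁷ Pa
Substitute:
  y = ((7.341 × 10⁷) × 0.00066) / 255000
  y = 0.19 m
Final answer: y = 0.19 m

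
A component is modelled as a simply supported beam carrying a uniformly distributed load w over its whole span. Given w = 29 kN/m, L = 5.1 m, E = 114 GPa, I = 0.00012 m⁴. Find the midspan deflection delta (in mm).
Model: a simply supported beam carrying a uniformly distributed load w over its whole span, so delta = (5·w·L^4) / (384·E·I).
Convert to SI units:
  w = 29 kN/m = 29000 N/m
  E = 114 GPa = 1.14 × 10¹¹ Pa
Substitute:
  delta = (5 × 29000 × 5.1^4) / (384 × (1.14 × 10¹¹) × 0.00012)
  delta = 0.01867 m
Convert: delta = 0.01867 m = 18.67 mm
Final answer: delta = 18.67 mm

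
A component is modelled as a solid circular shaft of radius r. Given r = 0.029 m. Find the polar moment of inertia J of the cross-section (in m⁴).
Model: a solid circular shaft of radius r, so J = (π·r^4) / 2.
Substitute:
  J = (π × 0.029^4) / 2
  J = 1.111 × 10⁻⁶ m⁴
Final answer: J = 1.111 × 10⁻⁶ m⁴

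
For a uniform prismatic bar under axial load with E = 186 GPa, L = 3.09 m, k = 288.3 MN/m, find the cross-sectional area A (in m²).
Model: a uniform prismatic bar under axial load, so k = (A·E) / L.
Solve for A: A = (k·L) / E.
Convert to SI units:
  E = 186 GPa = 1.86 × 10¹¹ Pa
  k = 288.3 MN/m = 2.883 × 10⁸ N/m
Substitute:
  A = ((2.883 × 10⁸) × 3.09) / (1.86 × 10¹¹)
  A = 0.004789 m²
Final answer: A = 0.004789 m²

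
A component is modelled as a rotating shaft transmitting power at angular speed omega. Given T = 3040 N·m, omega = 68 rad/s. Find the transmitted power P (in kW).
Model: a rotating shaft transmitting power at angular speed omega, so P = T·omega.
Substitute:
  P = 3040 × 68
  P = 206700 W
Convert: P = 206700 W = 206.7 kW
Final answer: P = 206.7 kW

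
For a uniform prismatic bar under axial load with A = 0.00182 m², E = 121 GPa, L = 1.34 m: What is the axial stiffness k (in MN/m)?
Model: a uniform prismatic bar under axial load, so k = (A·E) / L.
Convert to SI units:
  E = 121 GPa = 1.21 × 10¹¹ Pa
Substitute:
  k = (0.00182 × (1.21 × 10¹¹)) / 1.34
  k = 1.643 × 10⁸ N/m
Convert: k = 1.643 × 10⁸ N/m = 164.3 MN/m
Final answer: k = 164.3 MN/m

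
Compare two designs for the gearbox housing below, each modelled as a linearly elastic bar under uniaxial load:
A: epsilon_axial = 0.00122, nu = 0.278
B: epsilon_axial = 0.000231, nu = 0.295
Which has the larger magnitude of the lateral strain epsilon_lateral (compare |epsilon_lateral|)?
Model: a linearly elastic bar under uniaxial load, so epsilon_lateral = -nu·epsilon_axial (SI units).
  A: epsilon_lateral = -(0.278 × 0.00122) = -0.0003392
  B: epsilon_lateral = -(0.295 × 0.000231) = -6.814 × 10⁻⁵
|epsilon_lateral|: A = 0.0003392, B = 6.814 × 10⁻⁵, so A is larger in magnitude.
Final answer: A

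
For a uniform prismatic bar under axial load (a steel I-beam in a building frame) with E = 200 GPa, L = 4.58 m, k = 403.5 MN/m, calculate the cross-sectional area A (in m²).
Model: a uniform prismatic bar under axial load, so k = (A·E) / L.
Solve for A: A = (k·L) / E.
Convert to SI units:
  E = 200 GPa = 2 × 10¹¹ Pa
  k = 403.5 MN/m = 4.035 × 10⁸ N/m
Substitute:
  A = ((4.035 × 10⁸) × 4.58) / (2 × 10¹¹)
  A = 0.00924 m²
Final answer: A = 0.00924 m²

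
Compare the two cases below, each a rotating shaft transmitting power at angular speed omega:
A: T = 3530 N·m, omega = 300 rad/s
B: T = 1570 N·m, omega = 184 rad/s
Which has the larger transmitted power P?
Model: a rotating shaft transmitting power at angular speed omega, so P = T·omega (SI units).
  A: P = 3530 × 300 = 1.059 × 10⁶ W = 1059 kW
  B: P = 1570 × 184 = 288900 W = 288.9 kW
1059 kW > 288.9 kW, so A is larger.
Final answer: A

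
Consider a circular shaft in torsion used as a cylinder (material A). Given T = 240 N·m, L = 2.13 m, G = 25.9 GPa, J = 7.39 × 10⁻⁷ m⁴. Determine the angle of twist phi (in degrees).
Model: a circular shaft in torsion, so phi = (T·L) / (G·J).
Convert to SI units:
  G = 25.9 GPa = 2.59 × 10¹⁰ Pa
Substitute:
  phi = (240 × 2.13) / ((2.59 × 10¹⁰) × (7.39 × 10⁻⁷))
  phi = 0.02671 rad
Convert to degrees: phi = 0.02671 × 180/π = 1.53°
Final answer: phi = 1.53°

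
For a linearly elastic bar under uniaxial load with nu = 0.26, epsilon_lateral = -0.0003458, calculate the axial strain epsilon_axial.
Model: a linearly elastic bar under uniaxial load, so epsilon_lateral = -nu·epsilon_axial.
Solve for epsilon_axial: epsilon_axial = -epsilon_lateral / nu.
Substitute:
  epsilon_axial = -(-0.0003458) / 0.26
  epsilon_axial = 0.00133
Final answer: epsilon_axial = 0.00133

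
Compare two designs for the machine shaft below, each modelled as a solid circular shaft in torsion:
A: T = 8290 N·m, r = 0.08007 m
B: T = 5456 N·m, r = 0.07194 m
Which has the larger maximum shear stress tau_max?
Model: a solid circular shaft in torsion, so tau_max = (2·T) / (π·r^3) (SI units).
  A: tau_max = (2 × 8290) / (π × 0.08007^3) = 1.028 × 10⁷ Pa = 10.28 MPa
  B: tau_max = (2 × 5456) / (π × 0.07194^3) = 9.329 × 10⁶ Pa = 9.329 MPa
10.28 MPa > 9.329 MPa, so A is larger.
Final answer: A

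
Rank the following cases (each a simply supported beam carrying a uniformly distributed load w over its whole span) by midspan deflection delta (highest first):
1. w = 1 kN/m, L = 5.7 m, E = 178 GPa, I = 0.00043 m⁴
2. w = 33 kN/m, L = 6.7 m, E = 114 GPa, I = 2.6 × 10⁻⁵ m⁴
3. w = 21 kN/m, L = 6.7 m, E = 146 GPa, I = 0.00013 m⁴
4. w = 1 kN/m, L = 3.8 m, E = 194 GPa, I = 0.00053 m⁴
Model: a simply supported beam carrying a uniformly distributed load w over its whole span, so delta = (5·w·L^4) / (384·E·I) (SI units).
  Case 1: delta = (5 × 1000 × 5.7^4) / (384 × (1.78 × 10¹¹) × 0.00043) = 0.0001796 m = 0.1796 mm
  Case 2: delta = (5 × 33000 × 6.7^4) / (384 × (1.14 × 10¹¹) × (2.6 × 10⁻⁵)) = 0.2921 m = 292.1 mm
  Case 3: delta = (5 × 21000 × 6.7^4) / (384 × (1.46 × 10¹¹) × 0.00013) = 0.02903 m = 29.03 mm
  Case 4: delta = (5 × 1000 × 3.8^4) / (384 × (1.94 × 10¹¹) × 0.00053) = 2.641 × 10⁻⁵ m = 0.02641 mm
Ordering: 292.1 mm (case 2) > 29.03 mm (case 3) > 0.1796 mm (case 1) > 0.02641 mm (case 4)
Final answer: 2, 3, 1, 4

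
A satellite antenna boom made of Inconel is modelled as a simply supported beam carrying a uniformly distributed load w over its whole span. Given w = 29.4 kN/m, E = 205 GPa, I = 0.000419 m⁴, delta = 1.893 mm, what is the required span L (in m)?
Model: a simply supported beam carrying a uniformly distributed load w over its whole span, so delta = (5·w·L^4) / (384·E·I).
Solve for L: L = ((384·delta·E·I) / (5·w))^(1/4).
Convert to SI units:
  w = 29.4 kN/m = 29400 N/m
  E = 205 GPa = 2.05 × 10¹¹ Pa
  delta = 1.893 mm = 0.001893 m
Substitute:
  L = ((384 × 0.001893 × (2.05 × 10¹¹) × 0.000419) / (5 × 29400))^(1/4)
  L = 4.54 m
Final answer: L = 4.54 m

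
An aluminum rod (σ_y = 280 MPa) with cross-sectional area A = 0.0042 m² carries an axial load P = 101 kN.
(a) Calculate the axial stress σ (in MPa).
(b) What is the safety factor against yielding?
(a) Axial stress σ = P/A. Convert P = 101 kN = 101000 N.
  σ = 101000 / 0.0042 = 2.405 × 10⁷ Pa = 24.05 MPa
(b) Safety factor SF = σ_y/σ = 280 / 24.05 = 11.64
Final answer: (a) σ = 24.05 MPa, (b) SF = 11.64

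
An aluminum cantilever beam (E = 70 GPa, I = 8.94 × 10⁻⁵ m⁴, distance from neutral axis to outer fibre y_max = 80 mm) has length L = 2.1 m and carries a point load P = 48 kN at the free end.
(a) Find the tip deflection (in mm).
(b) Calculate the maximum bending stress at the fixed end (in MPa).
(a) Tip deflection of a cantilever with an end point load: δ = P·L^3 / (3·E·I). Convert P = 48 kN = 48000 N, E = 70 GPa = 7 × 10¹⁰ Pa.
  δ = (48000 × 2.1^3) / (3 × (7 × 10¹⁰) × (8.94 × 10⁻⁵)) = 0.02368 m = 23.68 mm
(b) Maximum bending moment at the fixed end: M = P·L = 48000 × 2.1 = 100800 N·m. Convert y_max = 80 mm = 0.08 m.
  σ = M·y_max / I = (100800 × 0.08) / (8.94 × 10⁻⁵) = 9.02 × 10⁷ Pa = 90.2 MPa
Final answer: (a) δ = 23.68 mm, (b) σ = 90.2 MPa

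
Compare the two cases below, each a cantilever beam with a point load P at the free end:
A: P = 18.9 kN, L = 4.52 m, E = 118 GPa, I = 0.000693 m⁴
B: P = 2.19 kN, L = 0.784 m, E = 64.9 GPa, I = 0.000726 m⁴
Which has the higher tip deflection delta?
Model: a cantilever beam with a point load P at the free end, so delta = (P·L^3) / (3·E·I) (SI units).
  A: delta = (18900 × 4.52^3) / (3 × (1.18 × 10¹¹) × 0.000693) = 0.007114 m = 7.114 mm
  B: delta = (2190 × 0.784^3) / (3 × (6.49 × 10¹⁰) × 0.000726) = 7.466 × 10⁻⁶ m = 0.007466 mm
7.114 mm > 0.007466 mm, so A is larger.
Final answer: A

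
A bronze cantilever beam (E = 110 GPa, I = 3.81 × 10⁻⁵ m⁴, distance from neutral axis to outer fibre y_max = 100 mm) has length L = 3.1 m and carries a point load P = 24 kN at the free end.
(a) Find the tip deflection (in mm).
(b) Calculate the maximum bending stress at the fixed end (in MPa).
(a) Tip deflection of a cantilever with an end point load: δ = P·L^3 / (3·E·I). Convert P = 24 kN = 24000 N, E = 110 GPa = 1.1 × 10¹¹ Pa.
  δ = (24000 × 3.1^3) / (3 × (1.1 × 10¹¹) × (3.81 × 10⁻⁵)) = 0.05687 m = 56.87 mm
(b) Maximum bending moment at the fixed end: M = P·L = 24000 × 3.1 = 74400 N·m. Convert y_max = 100 mm = 0.1 m.
  σ = M·y_max / I = (74400 × 0.1) / (3.81 × 10⁻⁵) = 1.953 × 10⁸ Pa = 195.3 MPa
Final answer: (a) δ = 56.87 mm, (b) σ = 195.3 MPa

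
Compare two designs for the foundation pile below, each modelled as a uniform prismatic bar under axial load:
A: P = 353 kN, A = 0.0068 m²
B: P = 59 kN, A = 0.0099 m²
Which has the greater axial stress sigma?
Model: a uniform prismatic bar under axial load, so sigma = P / A (SI units).
  A: sigma = 353000 / 0.0068 = 5.191 × 10⁷ Pa = 51.91 MPa
  B: sigma = 59000 / 0.0099 = 5.96 × 10⁶ Pa = 5.96 MPa
51.91 MPa > 5.96 MPa, so A is larger.
Final answer: A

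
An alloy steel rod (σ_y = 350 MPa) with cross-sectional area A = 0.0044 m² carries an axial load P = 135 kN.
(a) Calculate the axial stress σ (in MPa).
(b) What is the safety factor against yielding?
(a) Axial stress σ = P/A. Convert P = 135 kN = 135000 N.
  σ = 135000 / 0.0044 = 3.068 × 10⁷ Pa = 30.68 MPa
(b) Safety factor SF = σ_y/σ = 350 / 30.68 = 11.41
Final answer: (a) σ = 30.68 MPa, (b) SF = 11.41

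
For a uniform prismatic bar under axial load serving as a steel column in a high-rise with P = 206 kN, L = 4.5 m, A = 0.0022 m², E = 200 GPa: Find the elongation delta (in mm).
Model: a uniform prismatic bar under axial load, so delta = (P·L) / (A·E).
Convert to SI units:
  P = 206 kN = 206000 N
  E = 200 GPa = 2 × 10¹¹ Pa
Substitute:
  delta = (206000 × 4.5) / (0.0022 × (2 × 10¹¹))
  delta = 0.002107 m
Convert: delta = 0.002107 m = 2.107 mm
Final answer: delta = 2.107 mm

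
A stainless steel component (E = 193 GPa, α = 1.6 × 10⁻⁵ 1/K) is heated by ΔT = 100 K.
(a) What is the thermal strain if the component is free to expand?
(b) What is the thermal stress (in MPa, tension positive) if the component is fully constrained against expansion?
(a) Free thermal strain ε_th = α·ΔT = (1.6 × 10⁻⁵) × 100 = 0.0016
(b) Fully constrained, the expansion is suppressed, so σ = -E·α·ΔT. Convert E = 193 GPa = 1.93 × 10¹¹ Pa.
  σ = -(1.93 × 10¹¹) × (1.6 × 10⁻⁵) × 100 = -3.088 × 10⁸ Pa = -308.8 MPa (compressive)
Final answer: (a) ε_th = 0.0016, (b) σ = -308.8 MPa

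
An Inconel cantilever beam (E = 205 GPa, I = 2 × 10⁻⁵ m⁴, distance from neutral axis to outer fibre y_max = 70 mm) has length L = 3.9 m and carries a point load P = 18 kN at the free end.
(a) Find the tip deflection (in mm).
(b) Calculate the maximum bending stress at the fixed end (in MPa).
(a) Tip deflection of a cantilever with an end point load: δ = P·L^3 / (3·E·I). Convert P = 18 kN = 18000 N, E = 205 GPa = 2.05 × 10¹¹ Pa.
  δ = (18000 × 3.9^3) / (3 × (2.05 × 10¹¹) × (2 × 10⁻⁵)) = 0.08681 m = 86.81 mm
(b) Maximum bending moment at the fixed end: M = P·L = 18000 × 3.9 = 70200 N·m. Convert y_max = 70 mm = 0.07 m.
  σ = M·y_max / I = (70200 × 0.07) / (2 × 10⁻⁵) = 2.457 × 10⁸ Pa = 245.7 MPa
Final answer: (a) δ = 86.81 mm, (b) σ = 245.7 MPa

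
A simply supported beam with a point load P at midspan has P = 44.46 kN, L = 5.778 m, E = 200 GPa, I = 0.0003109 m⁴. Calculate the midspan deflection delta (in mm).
Model: a simply supported beam with a point load P at midspan, so delta = (P·L^3) / (48·E·I).
Convert to SI units:
  P = 44.46 kN = 44460 N
  E = 200 GPa = 2 × 10¹¹ Pa
Substitute:
  delta = (44460 × 5.778^3) / (48 × (2 × 10¹¹) × 0.0003109)
  delta = 0.002873 m
Convert: delta = 0.002873 m = 2.873 mm
Final answer: delta = 2.873 mm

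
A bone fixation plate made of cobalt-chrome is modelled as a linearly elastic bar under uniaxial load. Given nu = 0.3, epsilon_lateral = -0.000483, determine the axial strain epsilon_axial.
Model: a linearly elastic bar under uniaxial load, so epsilon_lateral = -nu·epsilon_axial.
Solve for epsilon_axial: epsilon_axial = -epsilon_lateral / nu.
Substitute:
  epsilon_axial = -(-0.000483) / 0.3
  epsilon_axial = 0.00161
Final answer: epsilon_axial = 0.00161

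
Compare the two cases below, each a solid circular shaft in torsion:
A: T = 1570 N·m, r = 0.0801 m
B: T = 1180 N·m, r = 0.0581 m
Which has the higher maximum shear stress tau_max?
Model: a solid circular shaft in torsion, so tau_max = (2·T) / (π·r^3) (SI units).
  A: tau_max = (2 × 1570) / (π × 0.0801^3) = 1.945 × 10⁶ Pa = 1.945 MPa
  B: tau_max = (2 × 1180) / (π × 0.0581^3) = 3.83 × 10⁶ Pa = 3.83 MPa
3.83 MPa > 1.945 MPa, so B is larger.
Final answer: B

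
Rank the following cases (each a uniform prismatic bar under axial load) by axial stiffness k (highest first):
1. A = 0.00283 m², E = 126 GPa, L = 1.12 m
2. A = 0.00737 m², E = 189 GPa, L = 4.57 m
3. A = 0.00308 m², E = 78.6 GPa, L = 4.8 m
Model: a uniform prismatic bar under axial load, so k = (A·E) / L (SI units).
  Case 1: k = (0.00283 × (1.26 × 10¹¹)) / 1.12 = 3.184 × 10⁸ N/m = 318.4 MN/m
  Case 2: k = (0.00737 × (1.89 × 10¹¹)) / 4.57 = 3.048 × 10⁸ N/m = 304.8 MN/m
  Case 3: k = (0.00308 × (7.86 × 10¹⁰)) / 4.8 = 5.044 × 10⁷ N/m = 50.44 MN/m
Ordering: 318.4 MN/m (case 1) > 304.8 MN/m (case 2) > 50.44 MN/m (case 3)
Final answer: 1, 2, 3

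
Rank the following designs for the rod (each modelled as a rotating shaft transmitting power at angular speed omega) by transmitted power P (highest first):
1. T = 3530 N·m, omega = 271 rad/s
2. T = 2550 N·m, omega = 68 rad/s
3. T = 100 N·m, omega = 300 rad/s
Model: a rotating shaft transmitting power at angular speed omega, so P = T·omega (SI units).
  Case 1: P = 3530 × 271 = 956600 W = 956.6 kW
  Case 2: P = 2550 × 68 = 173400 W = 173.4 kW
  Case 3: P = 100 × 300 = 30000 W = 30 kW
Ordering: 956.6 kW (case 1) > 173.4 kW (case 2) > 30 kW (case 3)
Final answer: 1, 2, 3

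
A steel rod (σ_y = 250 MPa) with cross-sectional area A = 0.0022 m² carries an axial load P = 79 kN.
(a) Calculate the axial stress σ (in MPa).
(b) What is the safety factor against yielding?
(a) Axial stress σ = P/A. Convert P = 79 kN = 79000 N.
  σ = 79000 / 0.0022 = 3.591 × 10⁷ Pa = 35.91 MPa
(b) Safety factor SF = σ_y/σ = 250 / 35.91 = 6.962
Final answer: (a) σ = 35.91 MPa, (b) SF = 6.962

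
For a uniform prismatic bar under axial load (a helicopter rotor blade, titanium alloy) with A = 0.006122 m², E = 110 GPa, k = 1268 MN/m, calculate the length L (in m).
Model: a uniform prismatic bar under axial load, so k = (A·E) / L.
Solve for L: L = (A·E) / k.
Convert to SI units:
  E = 110 GPa = 1.1 × 10¹¹ Pa
  k = 1268 MN/m = 1.268 × 10⁹ N/m
Substitute:
  L = (0.006122 × (1.1 × 10¹¹)) / (1.268 × 10⁹)
  L = 0.5311 m
Final answer: L = 0.5311 m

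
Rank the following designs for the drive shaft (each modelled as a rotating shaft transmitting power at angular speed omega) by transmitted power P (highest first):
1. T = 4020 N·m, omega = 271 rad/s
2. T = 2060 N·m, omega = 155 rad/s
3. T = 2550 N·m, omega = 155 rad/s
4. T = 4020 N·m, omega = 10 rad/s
Model: a rotating shaft transmitting power at angular speed omega, so P = T·omega (SI units).
  Case 1: P = 4020 × 271 = 1.089 × 10⁶ W = 1089 kW
  Case 2: P = 2060 × 155 = 319300 W = 319.3 kW
  Case 3: P = 2550 × 155 = 395200 W = 395.2 kW
  Case 4: P = 4020 × 10 = 40200 W = 40.2 kW
Ordering: 1089 kW (case 1) > 395.2 kW (case 3) > 319.3 kW (case 2) > 40.2 kW (case 4)
Final answer: 1, 3, 2, 4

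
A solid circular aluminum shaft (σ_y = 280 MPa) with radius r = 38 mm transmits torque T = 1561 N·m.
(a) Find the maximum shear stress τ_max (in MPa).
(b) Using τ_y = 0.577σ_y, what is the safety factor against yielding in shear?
(a) For a solid circular shaft, τ_max = T·r/J with J = π·r^4/2, i.e. τ_max = 2·T / (π·r^3). Convert r = 38 mm = 0.038 m.
  τ_max = (2 × 1561) / (π × 0.038^3) = 1.811 × 10⁷ Pa = 18.11 MPa
(b) τ_y = 0.577 × 280 = 161.56 MPa
  SF = τ_y/τ_max = 161.56 / 18.11 = 8.921
Final answer: (a) τ_max = 18.11 MPa, (b) SF = 8.921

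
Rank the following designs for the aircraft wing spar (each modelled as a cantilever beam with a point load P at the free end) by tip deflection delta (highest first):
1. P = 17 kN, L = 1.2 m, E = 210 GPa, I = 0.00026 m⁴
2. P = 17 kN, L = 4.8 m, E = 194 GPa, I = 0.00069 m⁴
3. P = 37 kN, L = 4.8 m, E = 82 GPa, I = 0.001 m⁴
Model: a cantilever beam with a point load P at the free end, so delta = (P·L^3) / (3·E·I) (SI units).
  Case 1: delta = (17000 × 1.2^3) / (3 × (2.1 × 10¹¹) × 0.00026) = 0.0001793 m = 0.1793 mm
  Case 2: delta = (17000 × 4.8^3) / (3 × (1.94 × 10¹¹) × 0.00069) = 0.004682 m = 4.682 mm
  Case 3: delta = (37000 × 4.8^3) / (3 × (8.2 × 10¹⁰) × 0.001) = 0.01663 m = 16.63 mm
Ordering: 16.63 mm (case 3) > 4.682 mm (case 2) > 0.1793 mm (case 1)
Final answer: 3, 2, 1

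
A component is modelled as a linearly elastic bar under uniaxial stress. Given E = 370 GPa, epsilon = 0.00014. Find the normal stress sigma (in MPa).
Model: a linearly elastic bar under uniaxial stress, so sigma = E·epsilon.
Convert to SI units:
  E = 370 GPa = 3.7 × 10¹¹ Pa
Substitute:
  sigma = (3.7 × 10¹¹) × 0.00014
  sigma = 5.18 × 10⁷ Pa
Convert: sigma = 5.18 × 10⁷ Pa = 51.8 MPa
Final answer: sigma = 51.8 MPa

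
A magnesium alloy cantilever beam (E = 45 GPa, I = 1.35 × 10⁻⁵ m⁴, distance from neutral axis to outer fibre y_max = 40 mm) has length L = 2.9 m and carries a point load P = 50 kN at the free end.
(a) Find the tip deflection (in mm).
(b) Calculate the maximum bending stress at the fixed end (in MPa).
(a) Tip deflection of a cantilever with an end point load: δ = P·L^3 / (3·E·I). Convert P = 50 kN = 50000 N, E = 45 GPa = 4.5 × 10¹⁰ Pa.
  δ = (50000 × 2.9^3) / (3 × (4.5 × 10¹⁰) × (1.35 × 10⁻⁵)) = 0.6691 m = 669.1 mm
(b) Maximum bending moment at the fixed end: M = P·L = 50000 × 2.9 = 145000 N·m. Convert y_max = 40 mm = 0.04 m.
  σ = M·y_max / I = (145000 × 0.04) / (1.35 × 10⁻⁵) = 4.296 × 10⁸ Pa = 429.6 MPa
Final answer: (a) δ = 669.1 mm, (b) σ = 429.6 MPa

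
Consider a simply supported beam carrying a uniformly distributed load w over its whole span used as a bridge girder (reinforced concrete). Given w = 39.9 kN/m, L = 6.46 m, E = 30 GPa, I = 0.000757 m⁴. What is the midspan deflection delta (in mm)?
Model: a simply supported beam carrying a uniformly distributed load w over its whole span, so delta = (5·w·L^4) / (384·E·I).
Convert to SI units:
  w = 39.9 kN/m = 39900 N/m
  E = 30 GPa = 3 × 10¹⁰ Pa
Substitute:
  delta = (5 × 39900 × 6.46^4) / (384 × (3 × 10¹⁰) × 0.000757)
  delta = 0.03984 m
Convert: delta = 0.03984 m = 39.84 mm
Final answer: delta = 39.84 mm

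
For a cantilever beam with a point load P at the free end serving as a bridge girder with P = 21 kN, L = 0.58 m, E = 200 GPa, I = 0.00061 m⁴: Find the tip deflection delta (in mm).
Model: a cantilever beam with a point load P at the free end, so delta = (P·L^3) / (3·E·I).
Convert to SI units:
  P = 21 kN = 21000 N
  E = 200 GPa = 2 × 10¹¹ Pa
Substitute:
  delta = (21000 × 0.58^3) / (3 × (2 × 10¹¹) × 0.00061)
  delta = 1.119 × 10⁻⁵ m
Convert: delta = 1.119 × 10⁻⁵ m = 0.01119 mm
Final answer: delta = 0.01119 mm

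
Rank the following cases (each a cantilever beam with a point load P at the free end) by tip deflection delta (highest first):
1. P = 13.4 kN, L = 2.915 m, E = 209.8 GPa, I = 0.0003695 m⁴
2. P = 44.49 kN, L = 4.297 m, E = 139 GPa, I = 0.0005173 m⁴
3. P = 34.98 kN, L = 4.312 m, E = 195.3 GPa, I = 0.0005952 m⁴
Model: a cantilever beam with a point load P at the free end, so delta = (P·L^3) / (3·E·I) (SI units).
  Case 1: delta = (13400 × 2.915^3) / (3 × (2.098 × 10¹¹) × 0.0003695) = 0.001427 m = 1.427 mm
  Case 2: delta = (44490 × 4.297^3) / (3 × (1.39 × 10¹¹) × 0.0005173) = 0.01636 m = 16.36 mm
  Case 3: delta = (34980 × 4.312^3) / (3 × (1.953 × 10¹¹) × 0.0005952) = 0.008042 m = 8.042 mm
Ordering: 16.36 mm (case 2) > 8.042 mm (case 3) > 1.427 mm (case 1)
Final answer: 2, 3, 1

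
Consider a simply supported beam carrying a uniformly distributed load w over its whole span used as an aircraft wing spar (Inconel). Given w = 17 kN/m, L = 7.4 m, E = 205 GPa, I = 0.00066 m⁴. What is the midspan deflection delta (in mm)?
Model: a simply supported beam carrying a uniformly distributed load w over its whole span, so delta = (5·w·L^4) / (384·E·I).
Convert to SI units:
  w = 17 kN/m = 17000 N/m
  E = 205 GPa = 2.05 × 10¹¹ Pa
Substitute:
  delta = (5 × 17000 × 7.4^4) / (384 × (2.05 × 10¹¹) × 0.00066)
  delta = 0.004906 m
Convert: delta = 0.004906 m = 4.906 mm
Final answer: delta = 4.906 mm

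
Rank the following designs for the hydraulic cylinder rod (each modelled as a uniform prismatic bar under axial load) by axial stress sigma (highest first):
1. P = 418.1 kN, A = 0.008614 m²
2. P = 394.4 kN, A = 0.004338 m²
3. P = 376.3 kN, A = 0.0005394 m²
Model: a uniform prismatic bar under axial load, so sigma = P / A (SI units).
  Case 1: sigma = 418100 / 0.008614 = 4.854 × 10⁷ Pa = 48.54 MPa
  Case 2: sigma = 394400 / 0.004338 = 9.092 × 10⁷ Pa = 90.92 MPa
  Case 3: sigma = 376300 / 0.0005394 = 6.976 × 10⁸ Pa = 697.6 MPa
Ordering: 697.6 MPa (case 3) > 90.92 MPa (case 2) > 48.54 MPa (case 1)
Final answer: 3, 2, 1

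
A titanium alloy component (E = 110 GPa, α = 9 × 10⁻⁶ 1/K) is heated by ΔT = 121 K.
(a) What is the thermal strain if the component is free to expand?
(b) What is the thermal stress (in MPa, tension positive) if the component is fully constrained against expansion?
(a) Free thermal strain ε_th = α·ΔT = (9 × 10⁻⁶) × 121 = 0.001089
(b) Fully constrained, the expansion is suppressed, so σ = -E·α·ΔT. Convert E = 110 GPa = 1.1 × 10¹¹ Pa.
  σ = -(1.1 × 10¹¹) × (9 × 10⁻⁶) × 121 = -1.198 × 10⁸ Pa = -119.8 MPa (compressive)
Final answer: (a) ε_th = 0.001089, (b) σ = -119.8 MPa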